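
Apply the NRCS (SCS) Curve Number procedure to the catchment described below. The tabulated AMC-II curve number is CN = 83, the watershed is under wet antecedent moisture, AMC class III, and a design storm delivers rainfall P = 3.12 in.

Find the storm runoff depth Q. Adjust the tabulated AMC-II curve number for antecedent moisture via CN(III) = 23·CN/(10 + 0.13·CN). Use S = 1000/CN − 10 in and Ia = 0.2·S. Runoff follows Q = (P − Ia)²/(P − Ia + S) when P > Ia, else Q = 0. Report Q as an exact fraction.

Q = 9856360802/4364498975 in ≈ 2.258 in

Adjust CN=83 to AMC III: 23·83/(10 + 0.13·83) → 1909 ÷ (2079/100) = 190900/2079 ≈ 91.823
Max retention: S = 1000/(190900/2079) − 10 = 1700/1909 in (≈ 0.891 in)
Initial abstraction Ia = S/5 = (1700/1909)/5 = 340/1909 ≈ 0.178 in
Since P=3.120 > Ia=0.178: effective rainfall P−Ia = 140402/47725 in
Q = (140402/47725)²/((140402/47725) + 1700/1909) = (19712721604/2277675625)/(182902/47725) = 9856360802/4364498975 in ≈ 2.258 in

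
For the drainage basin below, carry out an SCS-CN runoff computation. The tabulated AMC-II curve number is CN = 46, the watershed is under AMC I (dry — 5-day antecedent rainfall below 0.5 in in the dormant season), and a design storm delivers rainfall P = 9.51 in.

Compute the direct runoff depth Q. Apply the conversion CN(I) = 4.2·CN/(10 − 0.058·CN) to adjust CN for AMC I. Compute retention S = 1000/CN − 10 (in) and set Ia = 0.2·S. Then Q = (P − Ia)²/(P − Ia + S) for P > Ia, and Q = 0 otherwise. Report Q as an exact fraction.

CN(I) from CN(II)=46: (4.2·46)/(10 − 0.058·46) = 16100/611 ≈ 26.350
S = 1000/(16100/611) − 10 = 4500/161 in ≈ 27.950 in
Ia = 0.2·(4500/161) = 900/161 in ≈ 5.590 in
P − Ia = 9.510 − 5.590 = 63111/16100 ≈ 3.920 in (> 0, runoff occurs)
Q = (63111/16100)²/((63111/16100) + 4500/161) = (3982998321/259210000)/(513111/16100) = 1327666107/2753695700 in ≈ 0.482 in

Q = 1327666107/2753695700 in ≈ 0.482 in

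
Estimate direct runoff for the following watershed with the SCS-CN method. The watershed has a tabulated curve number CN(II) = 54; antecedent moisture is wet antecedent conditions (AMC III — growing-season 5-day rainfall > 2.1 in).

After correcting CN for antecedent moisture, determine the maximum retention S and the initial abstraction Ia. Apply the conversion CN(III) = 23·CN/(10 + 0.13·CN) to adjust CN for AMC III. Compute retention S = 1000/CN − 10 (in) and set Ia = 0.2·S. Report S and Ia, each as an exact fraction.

S = 100/27 in ≈ 3.704 in; Ia = 20/27 in ≈ 0.741 in

Adjust CN=54 to AMC III: 23·54/(10 + 0.13·54) → 1242 ÷ (851/50) = 2700/37 ≈ 72.973
Max retention: S = 1000/(2700/37) − 10 = 100/27 in (≈ 3.704 in)
Initial abstraction Ia = S/5 = (100/27)/5 = 20/27 ≈ 0.741 in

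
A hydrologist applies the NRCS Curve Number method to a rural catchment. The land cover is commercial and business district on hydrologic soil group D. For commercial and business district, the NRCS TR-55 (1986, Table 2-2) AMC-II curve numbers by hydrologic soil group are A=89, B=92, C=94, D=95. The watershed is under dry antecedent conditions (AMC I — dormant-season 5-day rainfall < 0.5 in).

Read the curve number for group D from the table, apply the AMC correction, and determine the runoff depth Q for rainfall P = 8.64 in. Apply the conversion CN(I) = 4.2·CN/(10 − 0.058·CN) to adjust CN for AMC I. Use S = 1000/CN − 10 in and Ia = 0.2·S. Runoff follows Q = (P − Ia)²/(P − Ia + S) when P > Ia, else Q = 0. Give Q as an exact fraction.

NRCS table: commercial and business district, soil group D → CN(II) = 95
Adjust CN=95 to AMC I: 4.2·95/(10 − 0.058·95) → 399 ÷ (449/100) = 39900/449 ≈ 88.864
Retention S: 1000/CN − 10 with CN=88.864 → S = 500/399 ≈ 1.253 in
Ia = 0.2·(500/399) = 100/399 in ≈ 0.251 in
Excess rainfall: 8.640 − 0.251 = 8.389 in; P > Ia so Q > 0
Runoff Q = (P−Ia)²/(P−Ia+S) = (8.389)²/(8.389+1.253) = 875376482/119929425 ≈ 7.299 in

Q = 875376482/119929425 in ≈ 7.299 in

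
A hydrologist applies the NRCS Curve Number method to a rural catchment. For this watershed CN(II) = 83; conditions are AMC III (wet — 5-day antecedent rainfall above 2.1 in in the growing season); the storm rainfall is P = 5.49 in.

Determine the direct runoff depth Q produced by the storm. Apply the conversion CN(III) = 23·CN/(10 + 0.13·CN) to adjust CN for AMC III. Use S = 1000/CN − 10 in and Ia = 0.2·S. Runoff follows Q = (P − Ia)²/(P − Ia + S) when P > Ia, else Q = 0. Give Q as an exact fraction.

Wet (AMC III): CN(III) = 23·83/(10 + 0.13·83) = 1909/(2079/100) = 190900/2079 ≈ 91.823
Retention S: 1000/CN − 10 with CN=91.823 → S = 1700/1909 ≈ 0.891 in
Ia = 0.2S: 0.2·0.891 = 0.178 in (exactly 340/1909)
Since P=5.490 > Ia=0.178: effective rainfall P−Ia = 1014041/190900 in
Q: (1014041/190900)² ÷ (1184041/190900) = 1028279149681/226033426900 in (≈ 4.549 in)

Q = 1028279149681/226033426900 in ≈ 4.549 in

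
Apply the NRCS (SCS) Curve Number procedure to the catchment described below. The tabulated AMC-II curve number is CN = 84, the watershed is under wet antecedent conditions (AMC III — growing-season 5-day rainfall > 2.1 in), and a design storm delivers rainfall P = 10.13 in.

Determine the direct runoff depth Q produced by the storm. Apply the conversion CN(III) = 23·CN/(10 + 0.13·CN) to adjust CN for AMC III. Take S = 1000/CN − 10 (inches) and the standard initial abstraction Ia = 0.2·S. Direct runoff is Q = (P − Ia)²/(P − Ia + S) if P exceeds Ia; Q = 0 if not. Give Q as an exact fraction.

Q = 231629475841/25177775700 in ≈ 9.200 in

Wet (AMC III): CN(III) = 23·84/(10 + 0.13·84) = 1932/(523/25) = 48300/523 ≈ 92.352
S = 1000/(48300/523) − 10 = 400/483 in ≈ 0.828 in
Ia = 0.2·(400/483) = 80/483 in ≈ 0.166 in
Since P=10.130 > Ia=0.166: effective rainfall P−Ia = 481279/48300 in
Q: (481279/48300)² ÷ (521279/48300) = 231629475841/25177775700 in (≈ 9.200 in)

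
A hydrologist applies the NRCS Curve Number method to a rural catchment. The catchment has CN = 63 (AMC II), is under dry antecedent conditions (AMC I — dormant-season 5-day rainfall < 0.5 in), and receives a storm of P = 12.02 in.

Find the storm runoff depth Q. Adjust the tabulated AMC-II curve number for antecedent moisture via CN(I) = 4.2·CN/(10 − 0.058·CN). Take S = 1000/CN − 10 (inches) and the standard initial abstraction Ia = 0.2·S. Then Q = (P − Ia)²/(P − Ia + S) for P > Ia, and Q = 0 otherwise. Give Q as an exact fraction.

Dry (AMC I): CN(I) = 4.2·63/(10 − 0.058·63) = (1323/5)/(3173/500) = 132300/3173 ≈ 41.696
S = 1000/(132300/3173) − 10 = 18500/1323 in ≈ 13.983 in
Ia = 0.2·(18500/1323) = 3700/1323 in ≈ 2.797 in
P − Ia = 12.020 − 2.797 = 610123/66150 ≈ 9.223 in (> 0, runoff occurs)
Runoff Q = (P−Ia)²/(P−Ia+S) = (9.223)²/(9.223+13.983) = 372250075129/101548386450 ≈ 3.666 in

Q = 372250075129/101548386450 in ≈ 3.666 in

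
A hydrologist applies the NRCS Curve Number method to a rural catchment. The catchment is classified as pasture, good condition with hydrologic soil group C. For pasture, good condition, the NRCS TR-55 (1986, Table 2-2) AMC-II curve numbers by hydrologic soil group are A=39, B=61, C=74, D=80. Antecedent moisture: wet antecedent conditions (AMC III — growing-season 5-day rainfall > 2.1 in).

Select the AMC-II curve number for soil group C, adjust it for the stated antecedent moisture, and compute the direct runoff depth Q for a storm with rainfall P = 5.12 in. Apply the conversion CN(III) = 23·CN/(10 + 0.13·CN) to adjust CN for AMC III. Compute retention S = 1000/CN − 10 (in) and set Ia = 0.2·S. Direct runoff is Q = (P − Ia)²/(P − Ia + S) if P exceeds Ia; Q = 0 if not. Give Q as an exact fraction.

Q = 655718449/179412075 in ≈ 3.655 in

NRCS table: pasture, good condition, soil group C → CN(II) = 74
Wet (AMC III): CN(III) = 23·74/(10 + 0.13·74) = 1702/(981/50) = 85100/981 ≈ 86.748
Retention S: 1000/CN − 10 with CN=86.748 → S = 1300/851 ≈ 1.528 in
Initial abstraction Ia = S/5 = (1300/851)/5 = 260/851 ≈ 0.306 in
P − Ia = 5.120 − 0.306 = 102428/21275 ≈ 4.814 in (> 0, runoff occurs)
Q = (102428/21275)²/((102428/21275) + 1300/851) = (10491495184/452625625)/(134928/21275) = 655718449/179412075 in ≈ 3.655 in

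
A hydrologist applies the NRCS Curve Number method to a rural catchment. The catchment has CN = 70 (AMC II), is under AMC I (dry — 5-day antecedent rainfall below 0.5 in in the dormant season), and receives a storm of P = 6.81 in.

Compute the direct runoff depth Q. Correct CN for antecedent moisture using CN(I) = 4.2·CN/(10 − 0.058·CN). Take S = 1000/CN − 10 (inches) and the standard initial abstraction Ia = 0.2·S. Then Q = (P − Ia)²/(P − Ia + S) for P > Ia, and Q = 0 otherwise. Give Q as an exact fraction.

Q = 546110161/359508100 in ≈ 1.519 in

Adjust CN=70 to AMC I: 4.2·70/(10 − 0.058·70) → 294 ÷ (297/50) = 4900/99 ≈ 49.495
Max retention: S = 1000/(4900/99) − 10 = 500/49 in (≈ 10.204 in)
Ia = 0.2S: 0.2·10.204 = 2.041 in (exactly 100/49)
P − Ia = 6.810 − 2.041 = 23369/4900 ≈ 4.769 in (> 0, runoff occurs)
Q = (23369/4900)²/((23369/4900) + 500/49) = (546110161/24010000)/(73369/4900) = 546110161/359508100 in ≈ 1.519 in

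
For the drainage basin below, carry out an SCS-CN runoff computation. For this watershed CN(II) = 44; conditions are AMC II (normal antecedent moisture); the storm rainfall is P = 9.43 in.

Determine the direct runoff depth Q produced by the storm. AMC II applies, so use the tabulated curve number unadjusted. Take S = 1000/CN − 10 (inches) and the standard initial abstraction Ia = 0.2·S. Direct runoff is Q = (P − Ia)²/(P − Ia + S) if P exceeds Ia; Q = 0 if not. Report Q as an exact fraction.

CN(II) = 44; AMC II needs no correction.
S = 1000/44 − 10 = 140/11 in ≈ 12.727 in
Initial abstraction Ia = S/5 = (140/11)/5 = 28/11 ≈ 2.545 in
Excess rainfall: 9.430 − 2.545 = 6.885 in; P > Ia so Q > 0
Runoff Q = (P−Ia)²/(P−Ia+S) = (6.885)²/(6.885+12.727) = 57350329/23730300 ≈ 2.417 in

Q = 57350329/23730300 in ≈ 2.417 in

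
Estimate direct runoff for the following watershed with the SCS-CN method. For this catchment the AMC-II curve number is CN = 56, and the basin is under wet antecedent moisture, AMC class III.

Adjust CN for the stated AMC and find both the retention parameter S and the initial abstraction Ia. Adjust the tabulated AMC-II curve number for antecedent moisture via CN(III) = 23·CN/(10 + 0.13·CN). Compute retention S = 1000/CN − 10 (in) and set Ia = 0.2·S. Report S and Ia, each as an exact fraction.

S = 550/161 in ≈ 3.416 in; Ia = 110/161 in ≈ 0.683 in

Wet (AMC III): CN(III) = 23·56/(10 + 0.13·56) = 1288/(432/25) = 4025/54 ≈ 74.537
Retention S: 1000/CN − 10 with CN=74.537 → S = 550/161 ≈ 3.416 in
Ia = 0.2·(550/161) = 110/161 in ≈ 0.683 in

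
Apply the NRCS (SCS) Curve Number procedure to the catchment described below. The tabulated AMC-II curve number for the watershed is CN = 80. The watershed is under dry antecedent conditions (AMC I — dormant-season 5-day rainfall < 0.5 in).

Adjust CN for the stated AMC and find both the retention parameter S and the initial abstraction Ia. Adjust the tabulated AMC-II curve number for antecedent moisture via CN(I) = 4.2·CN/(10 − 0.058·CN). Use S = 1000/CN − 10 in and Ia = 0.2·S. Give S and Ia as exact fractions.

S = 125/21 in ≈ 5.952 in; Ia = 25/21 in ≈ 1.190 in

CN(I) from CN(II)=80: (4.2·80)/(10 − 0.058·80) = 4200/67 ≈ 62.687
S = 1000/(4200/67) − 10 = 125/21 in ≈ 5.952 in
Ia = 0.2S: 0.2·5.952 = 1.190 in (exactly 25/21)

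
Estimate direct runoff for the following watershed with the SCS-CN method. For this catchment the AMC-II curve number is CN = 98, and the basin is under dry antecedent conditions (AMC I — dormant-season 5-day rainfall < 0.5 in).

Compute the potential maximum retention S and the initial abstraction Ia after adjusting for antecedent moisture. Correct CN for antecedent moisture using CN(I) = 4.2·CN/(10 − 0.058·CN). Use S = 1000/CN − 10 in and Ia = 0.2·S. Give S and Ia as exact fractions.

Dry (AMC I): CN(I) = 4.2·98/(10 − 0.058·98) = (2058/5)/(1079/250) = 102900/1079 ≈ 95.366
Retention S: 1000/CN − 10 with CN=95.366 → S = 500/1029 ≈ 0.486 in
Initial abstraction Ia = S/5 = (500/1029)/5 = 100/1029 ≈ 0.097 in

S = 500/1029 in ≈ 0.486 in; Ia = 100/1029 in ≈ 0.097 in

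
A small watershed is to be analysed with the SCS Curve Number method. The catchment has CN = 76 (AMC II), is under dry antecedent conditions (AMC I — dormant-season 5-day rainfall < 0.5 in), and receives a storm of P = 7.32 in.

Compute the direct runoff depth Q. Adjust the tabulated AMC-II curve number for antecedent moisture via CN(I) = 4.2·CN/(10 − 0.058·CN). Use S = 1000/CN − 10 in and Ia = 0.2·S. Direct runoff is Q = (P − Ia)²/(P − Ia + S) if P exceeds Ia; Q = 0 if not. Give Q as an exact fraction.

Q = 373996921/147427175 in ≈ 2.537 in

Adjust CN=76 to AMC I: 4.2·76/(10 − 0.058·76) → (1596/5) ÷ (699/125) = 13300/233 ≈ 57.082
Retention S: 1000/CN − 10 with CN=57.082 → S = 1000/133 ≈ 7.519 in
Ia = 0.2S: 0.2·7.519 = 1.504 in (exactly 200/133)
Excess rainfall: 7.320 − 1.504 = 5.816 in; P > Ia so Q > 0
Q: (19339/3325)² ÷ (44339/3325) = 373996921/147427175 in (≈ 2.537 in)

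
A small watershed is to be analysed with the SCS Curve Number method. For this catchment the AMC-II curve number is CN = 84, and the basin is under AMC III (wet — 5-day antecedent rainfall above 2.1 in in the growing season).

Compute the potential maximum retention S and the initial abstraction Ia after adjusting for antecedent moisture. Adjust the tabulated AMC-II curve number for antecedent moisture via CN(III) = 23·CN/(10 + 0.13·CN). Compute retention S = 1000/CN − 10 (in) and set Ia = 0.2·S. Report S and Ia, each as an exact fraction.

Wet (AMC III): CN(III) = 23·84/(10 + 0.13·84) = 1932/(523/25) = 48300/523 ≈ 92.352
S = 1000/(48300/523) − 10 = 400/483 in ≈ 0.828 in
Ia = 0.2·(400/483) = 80/483 in ≈ 0.166 in

S = 400/483 in ≈ 0.828 in; Ia = 80/483 in ≈ 0.166 in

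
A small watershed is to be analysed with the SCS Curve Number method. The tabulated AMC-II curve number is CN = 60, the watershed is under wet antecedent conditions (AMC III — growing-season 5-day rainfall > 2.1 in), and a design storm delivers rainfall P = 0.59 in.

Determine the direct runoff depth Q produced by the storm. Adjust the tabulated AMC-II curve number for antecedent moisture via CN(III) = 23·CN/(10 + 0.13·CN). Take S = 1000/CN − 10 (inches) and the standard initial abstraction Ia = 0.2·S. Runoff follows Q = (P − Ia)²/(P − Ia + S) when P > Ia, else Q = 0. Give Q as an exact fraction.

Wet (AMC III): CN(III) = 23·60/(10 + 0.13·60) = 1380/(89/5) = 6900/89 ≈ 77.528
Max retention: S = 1000/(6900/89) − 10 = 200/69 in (≈ 2.899 in)
Ia = 0.2S: 0.2·2.899 = 0.580 in (exactly 40/69)
P − Ia = 0.590 − 0.580 = 71/6900 ≈ 0.010 in (> 0, runoff occurs)
Runoff Q = (P−Ia)²/(P−Ia+S) = (0.010)²/(0.010+2.899) = 5041/138489900 ≈ 0.000 in

Q = 5041/138489900 in ≈ 0.000 in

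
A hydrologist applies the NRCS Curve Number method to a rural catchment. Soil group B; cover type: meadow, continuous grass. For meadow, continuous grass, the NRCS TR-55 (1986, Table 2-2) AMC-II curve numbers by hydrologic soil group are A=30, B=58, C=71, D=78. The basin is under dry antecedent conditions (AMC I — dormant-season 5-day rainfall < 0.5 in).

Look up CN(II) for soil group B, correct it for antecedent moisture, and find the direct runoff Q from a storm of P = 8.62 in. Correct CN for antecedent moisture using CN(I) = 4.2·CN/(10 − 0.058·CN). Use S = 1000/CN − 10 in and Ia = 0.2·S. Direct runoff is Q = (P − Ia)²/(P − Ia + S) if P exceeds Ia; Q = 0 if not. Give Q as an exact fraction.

NRCS table: meadow, continuous grass, soil group B → CN(II) = 58
CN(I) from CN(II)=58: (4.2·58)/(10 − 0.058·58) = 2900/79 ≈ 36.709
Retention S: 1000/CN − 10 with CN=36.709 → S = 500/29 ≈ 17.241 in
Initial abstraction Ia = S/5 = (500/29)/5 = 100/29 ≈ 3.448 in
Excess rainfall: 8.620 − 3.448 = 5.172 in; P > Ia so Q > 0
Runoff Q = (P−Ia)²/(P−Ia+S) = (5.172)²/(5.172+17.241) = 56235001/47123550 ≈ 1.193 in

Q = 56235001/47123550 in ≈ 1.193 in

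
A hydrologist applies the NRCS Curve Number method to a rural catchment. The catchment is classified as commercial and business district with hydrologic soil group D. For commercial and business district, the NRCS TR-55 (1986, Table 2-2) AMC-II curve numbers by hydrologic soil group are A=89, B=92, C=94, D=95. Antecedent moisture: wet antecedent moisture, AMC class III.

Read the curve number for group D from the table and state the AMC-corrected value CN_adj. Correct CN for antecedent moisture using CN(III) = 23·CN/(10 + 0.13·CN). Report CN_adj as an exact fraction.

CN_adj = 43700/447 ≈ 97.763

NRCS table: commercial and business district, soil group D → CN(II) = 95
CN(III) from CN(II)=95: (23·95)/(10 + 0.13·95) = 43700/447 ≈ 97.763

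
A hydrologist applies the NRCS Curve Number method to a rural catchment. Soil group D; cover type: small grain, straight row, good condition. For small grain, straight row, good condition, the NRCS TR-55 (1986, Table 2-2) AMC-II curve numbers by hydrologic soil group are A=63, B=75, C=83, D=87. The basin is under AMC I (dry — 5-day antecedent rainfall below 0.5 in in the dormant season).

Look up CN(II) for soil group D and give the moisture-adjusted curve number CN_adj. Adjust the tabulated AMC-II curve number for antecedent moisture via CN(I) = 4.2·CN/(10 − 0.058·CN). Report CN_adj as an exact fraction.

NRCS table: small grain, straight row, good condition, soil group D → CN(II) = 87
CN(I) from CN(II)=87: (4.2·87)/(10 − 0.058·87) = 182700/2477 ≈ 73.759

CN_adj = 182700/2477 ≈ 73.759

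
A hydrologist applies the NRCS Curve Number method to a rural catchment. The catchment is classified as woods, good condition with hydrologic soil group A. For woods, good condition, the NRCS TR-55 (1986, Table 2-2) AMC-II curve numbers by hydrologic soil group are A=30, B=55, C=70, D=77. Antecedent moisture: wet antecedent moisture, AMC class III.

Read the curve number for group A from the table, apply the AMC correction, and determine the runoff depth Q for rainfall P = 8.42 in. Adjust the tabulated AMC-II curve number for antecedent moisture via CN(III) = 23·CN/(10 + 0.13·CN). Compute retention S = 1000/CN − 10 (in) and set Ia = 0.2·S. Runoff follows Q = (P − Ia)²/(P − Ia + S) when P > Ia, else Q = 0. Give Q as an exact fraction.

NRCS table: woods, good condition, soil group A → CN(II) = 30
CN(III) from CN(II)=30: (23·30)/(10 + 0.13·30) = 6900/139 ≈ 49.640
S = 1000/(6900/139) − 10 = 700/69 in ≈ 10.145 in
Ia = 0.2S: 0.2·10.145 = 2.029 in (exactly 140/69)
Excess rainfall: 8.420 − 2.029 = 6.391 in; P > Ia so Q > 0
Q = (22049/3450)²/((22049/3450) + 700/69) = (486158401/11902500)/(57049/3450) = 486158401/196819050 in ≈ 2.470 in

Q = 486158401/196819050 in ≈ 2.470 in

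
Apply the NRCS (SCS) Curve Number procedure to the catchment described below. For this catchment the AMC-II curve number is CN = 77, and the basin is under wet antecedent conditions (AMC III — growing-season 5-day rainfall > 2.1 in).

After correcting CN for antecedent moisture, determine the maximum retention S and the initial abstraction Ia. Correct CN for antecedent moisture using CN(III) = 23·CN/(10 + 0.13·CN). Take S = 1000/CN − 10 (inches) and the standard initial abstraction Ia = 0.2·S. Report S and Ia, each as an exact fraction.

S = 100/77 in ≈ 1.299 in; Ia = 20/77 in ≈ 0.260 in

Adjust CN=77 to AMC III: 23·77/(10 + 0.13·77) → 1771 ÷ (2001/100) = 7700/87 ≈ 88.506
S = 1000/(7700/87) − 10 = 100/77 in ≈ 1.299 in
Initial abstraction Ia = S/5 = (100/77)/5 = 20/77 ≈ 0.260 in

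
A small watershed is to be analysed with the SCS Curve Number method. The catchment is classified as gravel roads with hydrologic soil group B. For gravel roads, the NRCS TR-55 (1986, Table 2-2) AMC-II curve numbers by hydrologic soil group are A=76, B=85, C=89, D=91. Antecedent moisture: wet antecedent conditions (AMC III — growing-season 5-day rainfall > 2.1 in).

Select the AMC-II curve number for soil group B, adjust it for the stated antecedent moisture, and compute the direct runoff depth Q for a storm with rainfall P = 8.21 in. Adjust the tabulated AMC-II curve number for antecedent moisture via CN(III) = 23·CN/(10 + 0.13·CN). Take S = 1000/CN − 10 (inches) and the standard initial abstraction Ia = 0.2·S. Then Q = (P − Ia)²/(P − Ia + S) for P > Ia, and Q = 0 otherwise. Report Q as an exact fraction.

Q = 99231930121/13489930100 in ≈ 7.356 in

NRCS table: gravel roads, soil group B → CN(II) = 85
Wet (AMC III): CN(III) = 23·85/(10 + 0.13·85) = 1955/(421/20) = 39100/421 ≈ 92.874
Retention S: 1000/CN − 10 with CN=92.874 → S = 300/391 ≈ 0.767 in
Initial abstraction Ia = S/5 = (300/391)/5 = 60/391 ≈ 0.153 in
P − Ia = 8.210 − 0.153 = 315011/39100 ≈ 8.057 in (> 0, runoff occurs)
Runoff Q = (P−Ia)²/(P−Ia+S) = (8.057)²/(8.057+0.767) = 99231930121/13489930100 ≈ 7.356 in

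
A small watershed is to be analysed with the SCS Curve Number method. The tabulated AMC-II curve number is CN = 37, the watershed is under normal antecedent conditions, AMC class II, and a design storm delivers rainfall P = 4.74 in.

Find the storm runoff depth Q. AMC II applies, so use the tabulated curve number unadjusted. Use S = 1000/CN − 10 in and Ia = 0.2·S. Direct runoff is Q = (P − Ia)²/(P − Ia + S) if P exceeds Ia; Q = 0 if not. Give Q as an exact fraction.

Average conditions: CN = 37 (no AMC adjustment).
S = 1000/37 − 10 = 630/37 in ≈ 17.027 in
Ia = 0.2S: 0.2·17.027 = 3.405 in (exactly 126/37)
Since P=4.740 > Ia=3.405: effective rainfall P−Ia = 2469/1850 in
Q = (2469/1850)²/((2469/1850) + 630/37) = (6095961/3422500)/(33969/1850) = 2031987/20947550 in ≈ 0.097 in

Q = 2031987/20947550 in ≈ 0.097 in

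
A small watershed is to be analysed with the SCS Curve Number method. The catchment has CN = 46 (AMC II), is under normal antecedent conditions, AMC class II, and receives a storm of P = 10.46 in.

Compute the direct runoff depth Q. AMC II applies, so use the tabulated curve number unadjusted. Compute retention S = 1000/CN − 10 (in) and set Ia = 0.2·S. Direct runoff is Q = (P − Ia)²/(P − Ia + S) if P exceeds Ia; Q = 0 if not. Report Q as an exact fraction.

CN(II) = 46; AMC II needs no correction.
S = 1000/46 − 10 = 270/23 in ≈ 11.739 in
Ia = 0.2S: 0.2·11.739 = 2.348 in (exactly 54/23)
P − Ia = 10.460 − 2.348 = 9329/1150 ≈ 8.112 in (> 0, runoff occurs)
Q = (9329/1150)²/((9329/1150) + 270/23) = (87030241/1322500)/(22829/1150) = 87030241/26253350 in ≈ 3.315 in

Q = 87030241/26253350 in ≈ 3.315 in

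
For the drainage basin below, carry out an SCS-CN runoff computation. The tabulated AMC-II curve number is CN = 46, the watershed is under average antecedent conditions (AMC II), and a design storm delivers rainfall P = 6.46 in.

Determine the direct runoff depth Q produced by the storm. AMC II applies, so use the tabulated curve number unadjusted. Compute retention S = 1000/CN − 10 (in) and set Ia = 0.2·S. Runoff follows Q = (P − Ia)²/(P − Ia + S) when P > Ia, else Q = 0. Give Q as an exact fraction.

Q = 22363441/20963350 in ≈ 1.067 in

Average conditions: CN = 46 (no AMC adjustment).
Max retention: S = 1000/46 − 10 = 270/23 in (≈ 11.739 in)
Initial abstraction Ia = S/5 = (270/23)/5 = 54/23 ≈ 2.348 in
Since P=6.460 > Ia=2.348: effective rainfall P−Ia = 4729/1150 in
Runoff Q = (P−Ia)²/(P−Ia+S) = (4.112)²/(4.112+11.739) = 22363441/20963350 ≈ 1.067 in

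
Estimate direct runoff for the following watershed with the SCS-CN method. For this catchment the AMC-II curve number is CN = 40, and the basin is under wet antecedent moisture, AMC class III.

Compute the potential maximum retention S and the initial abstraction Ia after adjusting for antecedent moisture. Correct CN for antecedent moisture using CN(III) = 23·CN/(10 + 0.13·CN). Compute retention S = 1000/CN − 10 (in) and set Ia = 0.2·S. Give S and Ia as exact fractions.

S = 150/23 in ≈ 6.522 in; Ia = 30/23 in ≈ 1.304 in

Wet (AMC III): CN(III) = 23·40/(10 + 0.13·40) = 920/(76/5) = 1150/19 ≈ 60.526
Max retention: S = 1000/(1150/19) − 10 = 150/23 in (≈ 6.522 in)
Initial abstraction Ia = S/5 = (150/23)/5 = 30/23 ≈ 1.304 in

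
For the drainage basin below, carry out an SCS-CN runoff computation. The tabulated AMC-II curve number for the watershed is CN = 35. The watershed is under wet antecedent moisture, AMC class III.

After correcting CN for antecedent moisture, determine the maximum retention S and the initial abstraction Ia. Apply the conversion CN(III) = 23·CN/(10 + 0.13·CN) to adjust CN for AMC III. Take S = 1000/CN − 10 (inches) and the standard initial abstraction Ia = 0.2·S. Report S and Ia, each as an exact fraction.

Wet (AMC III): CN(III) = 23·35/(10 + 0.13·35) = 805/(291/20) = 16100/291 ≈ 55.326
Retention S: 1000/CN − 10 with CN=55.326 → S = 1300/161 ≈ 8.075 in
Initial abstraction Ia = S/5 = (1300/161)/5 = 260/161 ≈ 1.615 in

S = 1300/161 in ≈ 8.075 in; Ia = 260/161 in ≈ 1.615 in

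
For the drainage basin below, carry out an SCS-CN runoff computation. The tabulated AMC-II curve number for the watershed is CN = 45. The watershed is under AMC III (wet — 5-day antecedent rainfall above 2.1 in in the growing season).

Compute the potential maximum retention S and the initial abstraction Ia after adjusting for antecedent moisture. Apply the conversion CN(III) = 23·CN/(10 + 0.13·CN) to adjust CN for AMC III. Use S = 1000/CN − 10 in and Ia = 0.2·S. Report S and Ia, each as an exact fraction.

Wet (AMC III): CN(III) = 23·45/(10 + 0.13·45) = 1035/(317/20) = 20700/317 ≈ 65.300
S = 1000/(20700/317) − 10 = 1100/207 in ≈ 5.314 in
Ia = 0.2·(1100/207) = 220/207 in ≈ 1.063 in

S = 1100/207 in ≈ 5.314 in; Ia = 220/207 in ≈ 1.063 in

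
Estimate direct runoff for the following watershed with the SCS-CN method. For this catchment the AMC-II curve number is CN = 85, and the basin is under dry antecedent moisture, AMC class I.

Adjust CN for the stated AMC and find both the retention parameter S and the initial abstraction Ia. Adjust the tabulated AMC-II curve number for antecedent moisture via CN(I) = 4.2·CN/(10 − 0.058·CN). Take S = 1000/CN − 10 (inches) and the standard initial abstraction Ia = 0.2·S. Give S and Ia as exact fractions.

S = 500/119 in ≈ 4.202 in; Ia = 100/119 in ≈ 0.840 in

Dry (AMC I): CN(I) = 4.2·85/(10 − 0.058·85) = 357/(507/100) = 11900/169 ≈ 70.414
Retention S: 1000/CN − 10 with CN=70.414 → S = 500/119 ≈ 4.202 in
Ia = 0.2·(500/119) = 100/119 in ≈ 0.840 in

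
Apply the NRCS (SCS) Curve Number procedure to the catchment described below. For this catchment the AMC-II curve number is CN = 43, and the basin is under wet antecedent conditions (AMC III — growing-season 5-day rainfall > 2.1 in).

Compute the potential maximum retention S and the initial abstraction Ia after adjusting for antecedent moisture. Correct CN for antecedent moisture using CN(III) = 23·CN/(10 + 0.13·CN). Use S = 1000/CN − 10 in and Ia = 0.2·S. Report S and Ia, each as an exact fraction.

S = 5700/989 in ≈ 5.763 in; Ia = 1140/989 in ≈ 1.153 in

Adjust CN=43 to AMC III: 23·43/(10 + 0.13·43) → 989 ÷ (1559/100) = 98900/1559 ≈ 63.438
Max retention: S = 1000/(98900/1559) − 10 = 5700/989 in (≈ 5.763 in)
Ia = 0.2·(5700/989) = 1140/989 in ≈ 1.153 in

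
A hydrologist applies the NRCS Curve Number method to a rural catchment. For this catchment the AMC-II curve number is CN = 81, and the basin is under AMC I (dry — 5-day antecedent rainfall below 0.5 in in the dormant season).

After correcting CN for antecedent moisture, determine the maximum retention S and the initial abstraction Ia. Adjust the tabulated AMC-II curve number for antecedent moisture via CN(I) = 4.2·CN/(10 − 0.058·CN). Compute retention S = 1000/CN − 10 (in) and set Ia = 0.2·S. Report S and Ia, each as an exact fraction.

S = 9500/1701 in ≈ 5.585 in; Ia = 1900/1701 in ≈ 1.117 in

Adjust CN=81 to AMC I: 4.2·81/(10 − 0.058·81) → (1701/5) ÷ (2651/500) = 170100/2651 ≈ 64.164
Max retention: S = 1000/(170100/2651) − 10 = 9500/1701 in (≈ 5.585 in)
Ia = 0.2S: 0.2·5.585 = 1.117 in (exactly 1900/1701)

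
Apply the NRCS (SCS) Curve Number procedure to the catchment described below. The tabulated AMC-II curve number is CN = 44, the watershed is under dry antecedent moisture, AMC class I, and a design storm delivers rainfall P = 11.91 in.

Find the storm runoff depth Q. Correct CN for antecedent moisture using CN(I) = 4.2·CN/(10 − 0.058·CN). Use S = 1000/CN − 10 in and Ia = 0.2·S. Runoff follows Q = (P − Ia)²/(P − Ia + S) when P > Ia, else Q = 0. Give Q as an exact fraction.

Dry (AMC I): CN(I) = 4.2·44/(10 − 0.058·44) = (924/5)/(931/125) = 3300/133 ≈ 24.812
S = 1000/(3300/133) − 10 = 1000/33 in ≈ 30.303 in
Ia = 0.2S: 0.2·30.303 = 6.061 in (exactly 200/33)
Since P=11.910 > Ia=6.061: effective rainfall P−Ia = 19303/3300 in
Runoff Q = (P−Ia)²/(P−Ia+S) = (5.849)²/(5.849+30.303) = 372605809/393699900 ≈ 0.946 in

Q = 372605809/393699900 in ≈ 0.946 in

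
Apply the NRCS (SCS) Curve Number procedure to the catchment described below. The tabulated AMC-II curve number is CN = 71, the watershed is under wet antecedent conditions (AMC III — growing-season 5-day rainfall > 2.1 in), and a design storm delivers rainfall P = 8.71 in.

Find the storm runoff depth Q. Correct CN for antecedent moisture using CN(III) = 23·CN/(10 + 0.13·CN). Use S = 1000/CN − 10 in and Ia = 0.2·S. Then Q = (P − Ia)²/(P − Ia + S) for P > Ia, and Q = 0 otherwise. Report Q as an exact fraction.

Adjust CN=71 to AMC III: 23·71/(10 + 0.13·71) → 1633 ÷ (1923/100) = 163300/1923 ≈ 84.919
Retention S: 1000/CN − 10 with CN=84.919 → S = 2900/1633 ≈ 1.776 in
Initial abstraction Ia = S/5 = (2900/1633)/5 = 580/1633 ≈ 0.355 in
P − Ia = 8.710 − 0.355 = 1364343/163300 ≈ 8.355 in (> 0, runoff occurs)
Runoff Q = (P−Ia)²/(P−Ia+S) = (8.355)²/(8.355+1.776) = 1861431821649/270154211900 ≈ 6.890 in

Q = 1861431821649/270154211900 in ≈ 6.890 in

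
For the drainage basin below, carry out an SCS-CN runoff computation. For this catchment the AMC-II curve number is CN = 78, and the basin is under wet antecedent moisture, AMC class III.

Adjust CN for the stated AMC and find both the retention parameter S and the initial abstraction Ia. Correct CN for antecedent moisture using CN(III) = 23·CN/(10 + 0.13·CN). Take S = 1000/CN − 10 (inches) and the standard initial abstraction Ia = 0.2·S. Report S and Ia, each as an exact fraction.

Wet (AMC III): CN(III) = 23·78/(10 + 0.13·78) = 1794/(1007/50) = 89700/1007 ≈ 89.076
Retention S: 1000/CN − 10 with CN=89.076 → S = 1100/897 ≈ 1.226 in
Ia = 0.2S: 0.2·1.226 = 0.245 in (exactly 220/897)

S = 1100/897 in ≈ 1.226 in; Ia = 220/897 in ≈ 0.245 in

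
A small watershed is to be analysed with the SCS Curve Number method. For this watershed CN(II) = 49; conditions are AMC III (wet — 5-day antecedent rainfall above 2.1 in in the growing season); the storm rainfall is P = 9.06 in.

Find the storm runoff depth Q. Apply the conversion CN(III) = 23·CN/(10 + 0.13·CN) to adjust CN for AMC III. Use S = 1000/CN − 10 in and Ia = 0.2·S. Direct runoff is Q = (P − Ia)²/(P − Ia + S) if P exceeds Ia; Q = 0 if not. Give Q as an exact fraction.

Adjust CN=49 to AMC III: 23·49/(10 + 0.13·49) → 1127 ÷ (1637/100) = 112700/1637 ≈ 68.845
Retention S: 1000/CN − 10 with CN=68.845 → S = 5100/1127 ≈ 4.525 in
Ia = 0.2·(5100/1127) = 1020/1127 in ≈ 0.905 in
P − Ia = 9.060 − 0.905 = 459531/56350 ≈ 8.155 in (> 0, runoff occurs)
Q = (459531/56350)²/((459531/56350) + 5100/1127) = (211168739961/3175322500)/(714531/56350) = 70389579987/13421273950 in ≈ 5.245 in

Q = 70389579987/13421273950 in ≈ 5.245 in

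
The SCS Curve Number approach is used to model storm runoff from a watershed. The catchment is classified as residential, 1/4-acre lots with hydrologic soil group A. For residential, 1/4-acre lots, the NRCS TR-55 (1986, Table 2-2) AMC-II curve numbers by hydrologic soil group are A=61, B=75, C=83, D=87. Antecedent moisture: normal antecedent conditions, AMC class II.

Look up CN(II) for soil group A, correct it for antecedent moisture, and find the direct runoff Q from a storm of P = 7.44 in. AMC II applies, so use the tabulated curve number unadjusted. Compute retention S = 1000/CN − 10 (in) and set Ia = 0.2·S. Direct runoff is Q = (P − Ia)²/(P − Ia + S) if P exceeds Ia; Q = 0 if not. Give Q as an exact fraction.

Q = 14714136/4866275 in ≈ 3.024 in

NRCS table: residential, 1/4-acre lots, soil group A → CN(II) = 61
AMC II — tabulated CN = 61 applies directly.
Retention S: 1000/CN − 10 with CN=61.000 → S = 390/61 ≈ 6.393 in
Initial abstraction Ia = S/5 = (390/61)/5 = 78/61 ≈ 1.279 in
Excess rainfall: 7.440 − 1.279 = 6.161 in; P > Ia so Q > 0
Q = (9396/1525)²/((9396/1525) + 390/61) = (88284816/2325625)/(19146/1525) = 14714136/4866275 in ≈ 3.024 in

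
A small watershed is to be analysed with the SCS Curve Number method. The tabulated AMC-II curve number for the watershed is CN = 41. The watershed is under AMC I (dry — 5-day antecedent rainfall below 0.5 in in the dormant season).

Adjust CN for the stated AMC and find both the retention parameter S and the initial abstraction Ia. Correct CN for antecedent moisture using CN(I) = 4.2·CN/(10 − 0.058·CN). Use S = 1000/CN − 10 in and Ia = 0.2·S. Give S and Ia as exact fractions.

Adjust CN=41 to AMC I: 4.2·41/(10 − 0.058·41) → (861/5) ÷ (3811/500) = 86100/3811 ≈ 22.592
Max retention: S = 1000/(86100/3811) − 10 = 29500/861 in (≈ 34.262 in)
Ia = 0.2S: 0.2·34.262 = 6.852 in (exactly 5900/861)

S = 29500/861 in ≈ 34.262 in; Ia = 5900/861 in ≈ 6.852 in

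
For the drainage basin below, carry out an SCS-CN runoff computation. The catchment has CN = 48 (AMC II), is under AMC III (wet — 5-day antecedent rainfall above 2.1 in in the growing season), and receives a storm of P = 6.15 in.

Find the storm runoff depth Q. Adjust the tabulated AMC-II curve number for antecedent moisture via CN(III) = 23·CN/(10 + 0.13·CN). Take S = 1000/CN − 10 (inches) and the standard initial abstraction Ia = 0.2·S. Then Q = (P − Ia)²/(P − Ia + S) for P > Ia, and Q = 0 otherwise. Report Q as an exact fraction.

CN(III) from CN(II)=48: (23·48)/(10 + 0.13·48) = 13800/203 ≈ 67.980
Retention S: 1000/CN − 10 with CN=67.980 → S = 325/69 ≈ 4.710 in
Ia = 0.2·(325/69) = 65/69 in ≈ 0.942 in
Since P=6.150 > Ia=0.942: effective rainfall P−Ia = 7187/1380 in
Runoff Q = (P−Ia)²/(P−Ia+S) = (5.208)²/(5.208+4.710) = 51652969/18888060 ≈ 2.735 in

Q = 51652969/18888060 in ≈ 2.735 in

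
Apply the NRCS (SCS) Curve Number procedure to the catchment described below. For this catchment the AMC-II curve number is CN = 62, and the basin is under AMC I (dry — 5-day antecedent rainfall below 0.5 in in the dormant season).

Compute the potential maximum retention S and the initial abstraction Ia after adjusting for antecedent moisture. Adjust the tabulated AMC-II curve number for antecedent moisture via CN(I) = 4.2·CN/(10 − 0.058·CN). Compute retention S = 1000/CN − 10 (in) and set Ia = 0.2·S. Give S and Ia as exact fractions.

Dry (AMC I): CN(I) = 4.2·62/(10 − 0.058·62) = (1302/5)/(1601/250) = 65100/1601 ≈ 40.662
Max retention: S = 1000/(65100/1601) − 10 = 9500/651 in (≈ 14.593 in)
Initial abstraction Ia = S/5 = (9500/651)/5 = 1900/651 ≈ 2.919 in

S = 9500/651 in ≈ 14.593 in; Ia = 1900/651 in ≈ 2.919 in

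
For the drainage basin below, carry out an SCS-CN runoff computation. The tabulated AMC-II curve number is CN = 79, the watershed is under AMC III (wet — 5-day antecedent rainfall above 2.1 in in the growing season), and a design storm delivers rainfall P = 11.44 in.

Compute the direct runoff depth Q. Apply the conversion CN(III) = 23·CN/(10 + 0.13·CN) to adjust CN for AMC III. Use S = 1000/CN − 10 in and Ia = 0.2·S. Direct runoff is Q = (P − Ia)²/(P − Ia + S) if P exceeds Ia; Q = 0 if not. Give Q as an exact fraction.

Q = 129622971122/12756748175 in ≈ 10.161 in

Adjust CN=79 to AMC III: 23·79/(10 + 0.13·79) → 1817 ÷ (2027/100) = 181700/2027 ≈ 89.640
S = 1000/(181700/2027) − 10 = 2100/1817 in ≈ 1.156 in
Initial abstraction Ia = S/5 = (2100/1817)/5 = 420/1817 ≈ 0.231 in
Since P=11.440 > Ia=0.231: effective rainfall P−Ia = 509162/45425 in
Q: (509162/45425)² ÷ (561662/45425) = 129622971122/12756748175 in (≈ 10.161 in)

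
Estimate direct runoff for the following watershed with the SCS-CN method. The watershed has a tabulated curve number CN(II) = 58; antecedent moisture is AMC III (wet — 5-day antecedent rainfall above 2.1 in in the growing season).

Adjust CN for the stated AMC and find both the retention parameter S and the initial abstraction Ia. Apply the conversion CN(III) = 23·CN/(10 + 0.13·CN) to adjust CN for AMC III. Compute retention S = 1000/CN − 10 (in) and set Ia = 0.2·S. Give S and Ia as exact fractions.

CN(III) from CN(II)=58: (23·58)/(10 + 0.13·58) = 66700/877 ≈ 76.055
Retention S: 1000/CN − 10 with CN=76.055 → S = 2100/667 ≈ 3.148 in
Ia = 0.2·(2100/667) = 420/667 in ≈ 0.630 in

S = 2100/667 in ≈ 3.148 in; Ia = 420/667 in ≈ 0.630 in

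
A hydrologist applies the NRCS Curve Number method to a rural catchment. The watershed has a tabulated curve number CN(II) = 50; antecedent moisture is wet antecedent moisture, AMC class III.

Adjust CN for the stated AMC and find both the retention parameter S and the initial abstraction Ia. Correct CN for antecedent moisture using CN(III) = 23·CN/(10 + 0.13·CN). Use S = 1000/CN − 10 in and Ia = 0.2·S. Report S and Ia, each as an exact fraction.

CN(III) from CN(II)=50: (23·50)/(10 + 0.13·50) = 2300/33 ≈ 69.697
Max retention: S = 1000/(2300/33) − 10 = 100/23 in (≈ 4.348 in)
Initial abstraction Ia = S/5 = (100/23)/5 = 20/23 ≈ 0.870 in

S = 100/23 in ≈ 4.348 in; Ia = 20/23 in ≈ 0.870 in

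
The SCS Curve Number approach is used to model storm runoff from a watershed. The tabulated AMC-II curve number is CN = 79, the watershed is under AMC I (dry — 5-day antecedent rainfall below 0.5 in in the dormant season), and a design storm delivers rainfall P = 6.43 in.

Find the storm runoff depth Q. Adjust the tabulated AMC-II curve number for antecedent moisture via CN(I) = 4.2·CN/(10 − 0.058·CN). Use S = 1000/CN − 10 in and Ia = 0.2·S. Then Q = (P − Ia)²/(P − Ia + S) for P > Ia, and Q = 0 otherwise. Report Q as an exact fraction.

Adjust CN=79 to AMC I: 4.2·79/(10 − 0.058·79) → (1659/5) ÷ (2709/500) = 7900/129 ≈ 61.240
S = 1000/(7900/129) − 10 = 500/79 in ≈ 6.329 in
Ia = 0.2S: 0.2·6.329 = 1.266 in (exactly 100/79)
Excess rainfall: 6.430 − 1.266 = 5.164 in; P > Ia so Q > 0
Q = (40797/7900)²/((40797/7900) + 500/79) = (1664395209/62410000)/(90797/7900) = 1664395209/717296300 in ≈ 2.320 in

Q = 1664395209/717296300 in ≈ 2.320 in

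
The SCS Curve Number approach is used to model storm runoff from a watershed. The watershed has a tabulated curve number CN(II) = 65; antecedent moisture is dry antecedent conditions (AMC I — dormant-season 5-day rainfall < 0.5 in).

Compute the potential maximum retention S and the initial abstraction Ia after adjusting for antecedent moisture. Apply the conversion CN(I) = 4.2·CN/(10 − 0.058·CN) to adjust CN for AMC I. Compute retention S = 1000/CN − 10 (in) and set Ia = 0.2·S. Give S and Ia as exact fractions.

S = 500/39 in ≈ 12.821 in; Ia = 100/39 in ≈ 2.564 in

Adjust CN=65 to AMC I: 4.2·65/(10 − 0.058·65) → 273 ÷ (623/100) = 3900/89 ≈ 43.820
Max retention: S = 1000/(3900/89) − 10 = 500/39 in (≈ 12.821 in)
Initial abstraction Ia = S/5 = (500/39)/5 = 100/39 ≈ 2.564 in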